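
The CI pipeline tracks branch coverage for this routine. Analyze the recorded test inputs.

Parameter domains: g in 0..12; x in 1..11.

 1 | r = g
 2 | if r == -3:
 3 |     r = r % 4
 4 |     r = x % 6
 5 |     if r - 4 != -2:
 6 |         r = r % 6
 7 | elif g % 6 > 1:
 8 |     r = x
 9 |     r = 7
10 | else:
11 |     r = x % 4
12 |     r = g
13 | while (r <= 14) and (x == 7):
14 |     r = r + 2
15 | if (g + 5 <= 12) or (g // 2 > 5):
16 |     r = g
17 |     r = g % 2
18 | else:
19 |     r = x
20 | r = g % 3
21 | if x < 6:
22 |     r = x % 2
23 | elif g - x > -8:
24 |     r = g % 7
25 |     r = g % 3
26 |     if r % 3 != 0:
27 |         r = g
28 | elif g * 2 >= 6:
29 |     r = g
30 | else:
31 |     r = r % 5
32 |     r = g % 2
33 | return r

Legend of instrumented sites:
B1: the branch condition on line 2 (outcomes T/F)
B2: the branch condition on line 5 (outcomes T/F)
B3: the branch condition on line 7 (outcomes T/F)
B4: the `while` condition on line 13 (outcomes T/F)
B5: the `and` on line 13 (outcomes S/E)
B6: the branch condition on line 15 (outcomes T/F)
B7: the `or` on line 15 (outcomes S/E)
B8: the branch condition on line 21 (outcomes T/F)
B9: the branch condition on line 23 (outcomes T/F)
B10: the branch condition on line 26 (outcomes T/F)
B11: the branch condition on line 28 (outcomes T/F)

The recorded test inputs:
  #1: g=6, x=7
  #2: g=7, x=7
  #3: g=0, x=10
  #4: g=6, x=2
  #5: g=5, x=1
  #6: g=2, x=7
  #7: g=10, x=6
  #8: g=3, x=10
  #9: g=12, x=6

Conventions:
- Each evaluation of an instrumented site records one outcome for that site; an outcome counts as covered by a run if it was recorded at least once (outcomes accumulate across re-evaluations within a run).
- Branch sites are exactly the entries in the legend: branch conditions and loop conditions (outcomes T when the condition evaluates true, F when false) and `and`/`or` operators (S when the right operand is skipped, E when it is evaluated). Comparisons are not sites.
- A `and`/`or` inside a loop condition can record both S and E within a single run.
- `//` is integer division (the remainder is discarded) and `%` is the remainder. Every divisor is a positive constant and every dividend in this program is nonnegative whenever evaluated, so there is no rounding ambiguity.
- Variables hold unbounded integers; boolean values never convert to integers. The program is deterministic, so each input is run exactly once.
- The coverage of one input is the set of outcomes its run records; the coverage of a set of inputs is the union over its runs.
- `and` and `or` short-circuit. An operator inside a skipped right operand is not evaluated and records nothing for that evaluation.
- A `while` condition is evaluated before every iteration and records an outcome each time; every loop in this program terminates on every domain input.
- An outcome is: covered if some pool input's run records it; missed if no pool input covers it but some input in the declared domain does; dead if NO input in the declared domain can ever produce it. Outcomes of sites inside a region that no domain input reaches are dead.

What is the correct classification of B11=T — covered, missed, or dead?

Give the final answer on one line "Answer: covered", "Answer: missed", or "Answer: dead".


no pool input records B11=T
but domain input (g=3, x=11) does record it -> reachable, so missed
Answer: missed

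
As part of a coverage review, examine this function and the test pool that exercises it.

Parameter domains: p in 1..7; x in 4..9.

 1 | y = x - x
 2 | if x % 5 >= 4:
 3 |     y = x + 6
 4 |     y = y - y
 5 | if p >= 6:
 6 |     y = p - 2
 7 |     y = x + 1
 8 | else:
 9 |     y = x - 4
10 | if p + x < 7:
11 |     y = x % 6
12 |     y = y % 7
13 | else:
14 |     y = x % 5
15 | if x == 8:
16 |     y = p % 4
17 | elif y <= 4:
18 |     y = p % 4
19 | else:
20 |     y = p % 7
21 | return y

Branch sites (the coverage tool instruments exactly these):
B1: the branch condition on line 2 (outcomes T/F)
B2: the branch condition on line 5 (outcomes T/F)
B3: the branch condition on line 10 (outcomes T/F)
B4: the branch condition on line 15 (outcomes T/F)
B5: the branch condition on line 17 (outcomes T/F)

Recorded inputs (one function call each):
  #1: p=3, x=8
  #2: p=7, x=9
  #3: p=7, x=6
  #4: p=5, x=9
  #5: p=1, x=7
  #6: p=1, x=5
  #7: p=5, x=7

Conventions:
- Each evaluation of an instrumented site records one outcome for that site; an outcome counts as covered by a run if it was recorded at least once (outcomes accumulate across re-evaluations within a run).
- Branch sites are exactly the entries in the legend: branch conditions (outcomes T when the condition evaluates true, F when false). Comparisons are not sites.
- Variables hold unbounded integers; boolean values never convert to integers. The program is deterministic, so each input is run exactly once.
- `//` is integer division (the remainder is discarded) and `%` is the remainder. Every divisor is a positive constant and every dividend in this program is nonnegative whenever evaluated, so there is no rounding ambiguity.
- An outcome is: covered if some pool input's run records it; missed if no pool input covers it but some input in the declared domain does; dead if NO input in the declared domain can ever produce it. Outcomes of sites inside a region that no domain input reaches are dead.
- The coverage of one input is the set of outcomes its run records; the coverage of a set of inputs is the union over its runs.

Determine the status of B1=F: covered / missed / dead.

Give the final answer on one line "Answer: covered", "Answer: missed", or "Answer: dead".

B1=F is recorded by pool input(s) 1, 3, 5, 6, 7 -> covered

Answer: covered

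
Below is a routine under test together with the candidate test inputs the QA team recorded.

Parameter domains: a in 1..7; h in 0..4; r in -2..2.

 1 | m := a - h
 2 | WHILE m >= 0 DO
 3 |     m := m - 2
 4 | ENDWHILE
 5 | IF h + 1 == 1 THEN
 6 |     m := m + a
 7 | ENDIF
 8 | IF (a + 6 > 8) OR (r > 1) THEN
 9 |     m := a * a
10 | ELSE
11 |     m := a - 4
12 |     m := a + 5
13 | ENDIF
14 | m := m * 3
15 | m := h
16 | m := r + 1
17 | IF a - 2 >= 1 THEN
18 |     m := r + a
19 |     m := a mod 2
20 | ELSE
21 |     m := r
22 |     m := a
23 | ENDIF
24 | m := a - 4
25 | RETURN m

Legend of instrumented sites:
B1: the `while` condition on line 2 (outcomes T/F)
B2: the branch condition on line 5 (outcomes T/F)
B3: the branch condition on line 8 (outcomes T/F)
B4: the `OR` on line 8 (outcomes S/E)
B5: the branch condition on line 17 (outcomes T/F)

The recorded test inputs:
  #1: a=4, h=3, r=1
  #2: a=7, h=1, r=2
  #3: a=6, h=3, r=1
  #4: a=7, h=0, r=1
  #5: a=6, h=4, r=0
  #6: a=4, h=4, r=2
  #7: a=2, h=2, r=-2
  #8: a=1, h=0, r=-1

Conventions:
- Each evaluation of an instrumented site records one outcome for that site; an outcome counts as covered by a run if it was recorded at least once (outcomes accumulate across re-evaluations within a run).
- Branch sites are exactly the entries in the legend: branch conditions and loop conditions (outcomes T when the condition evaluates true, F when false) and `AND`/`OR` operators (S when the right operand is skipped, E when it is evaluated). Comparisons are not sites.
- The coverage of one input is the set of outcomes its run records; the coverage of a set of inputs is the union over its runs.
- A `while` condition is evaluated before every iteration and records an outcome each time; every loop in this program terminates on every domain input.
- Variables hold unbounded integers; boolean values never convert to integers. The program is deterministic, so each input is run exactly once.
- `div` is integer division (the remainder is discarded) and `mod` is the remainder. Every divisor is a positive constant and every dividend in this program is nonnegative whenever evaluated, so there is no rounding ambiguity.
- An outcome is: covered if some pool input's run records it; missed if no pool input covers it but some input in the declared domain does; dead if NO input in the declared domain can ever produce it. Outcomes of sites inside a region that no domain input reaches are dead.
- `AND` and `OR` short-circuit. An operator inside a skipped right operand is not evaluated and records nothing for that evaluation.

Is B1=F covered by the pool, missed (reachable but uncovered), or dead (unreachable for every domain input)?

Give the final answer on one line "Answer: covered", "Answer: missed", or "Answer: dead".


B1=F is recorded by pool input(s) 1, 2, 3, 4, 5, 6, 7, 8 -> covered
Answer: covered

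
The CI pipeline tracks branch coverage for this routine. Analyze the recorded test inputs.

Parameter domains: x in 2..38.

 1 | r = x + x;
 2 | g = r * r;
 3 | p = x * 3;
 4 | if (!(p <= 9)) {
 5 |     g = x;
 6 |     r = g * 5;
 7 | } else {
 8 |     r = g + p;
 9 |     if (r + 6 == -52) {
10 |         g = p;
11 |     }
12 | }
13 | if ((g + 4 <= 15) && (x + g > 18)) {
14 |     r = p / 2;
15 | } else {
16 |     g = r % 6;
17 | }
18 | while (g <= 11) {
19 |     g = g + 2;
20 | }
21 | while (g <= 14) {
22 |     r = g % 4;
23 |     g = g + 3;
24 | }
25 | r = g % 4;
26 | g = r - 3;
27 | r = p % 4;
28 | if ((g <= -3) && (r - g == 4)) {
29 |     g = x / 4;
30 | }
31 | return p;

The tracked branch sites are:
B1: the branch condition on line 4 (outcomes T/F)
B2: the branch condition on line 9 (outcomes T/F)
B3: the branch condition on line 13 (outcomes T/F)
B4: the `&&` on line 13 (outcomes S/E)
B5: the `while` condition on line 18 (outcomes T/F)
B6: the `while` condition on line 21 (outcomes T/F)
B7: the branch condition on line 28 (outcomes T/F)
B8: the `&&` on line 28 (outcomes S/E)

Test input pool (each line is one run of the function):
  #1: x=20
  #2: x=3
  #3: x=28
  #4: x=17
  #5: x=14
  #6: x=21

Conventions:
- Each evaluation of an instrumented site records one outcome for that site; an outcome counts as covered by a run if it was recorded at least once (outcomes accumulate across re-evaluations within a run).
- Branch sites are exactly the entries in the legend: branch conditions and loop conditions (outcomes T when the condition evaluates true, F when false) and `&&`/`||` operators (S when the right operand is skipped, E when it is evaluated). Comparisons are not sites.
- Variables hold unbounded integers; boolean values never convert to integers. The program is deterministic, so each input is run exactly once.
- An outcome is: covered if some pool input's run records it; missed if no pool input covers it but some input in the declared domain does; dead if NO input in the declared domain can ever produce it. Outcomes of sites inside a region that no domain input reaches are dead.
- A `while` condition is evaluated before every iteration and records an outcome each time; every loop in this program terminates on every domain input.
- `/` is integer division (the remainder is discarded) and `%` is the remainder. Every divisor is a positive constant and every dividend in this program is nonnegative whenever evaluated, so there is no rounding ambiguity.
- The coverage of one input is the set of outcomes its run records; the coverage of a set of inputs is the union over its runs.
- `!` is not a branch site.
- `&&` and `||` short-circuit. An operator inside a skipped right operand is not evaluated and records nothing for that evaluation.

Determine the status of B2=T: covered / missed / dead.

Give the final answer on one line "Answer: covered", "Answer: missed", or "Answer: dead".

no pool input records B2=T
checking all 37 inputs in the declared domain: B2=T is never recorded -> dead

Answer: dead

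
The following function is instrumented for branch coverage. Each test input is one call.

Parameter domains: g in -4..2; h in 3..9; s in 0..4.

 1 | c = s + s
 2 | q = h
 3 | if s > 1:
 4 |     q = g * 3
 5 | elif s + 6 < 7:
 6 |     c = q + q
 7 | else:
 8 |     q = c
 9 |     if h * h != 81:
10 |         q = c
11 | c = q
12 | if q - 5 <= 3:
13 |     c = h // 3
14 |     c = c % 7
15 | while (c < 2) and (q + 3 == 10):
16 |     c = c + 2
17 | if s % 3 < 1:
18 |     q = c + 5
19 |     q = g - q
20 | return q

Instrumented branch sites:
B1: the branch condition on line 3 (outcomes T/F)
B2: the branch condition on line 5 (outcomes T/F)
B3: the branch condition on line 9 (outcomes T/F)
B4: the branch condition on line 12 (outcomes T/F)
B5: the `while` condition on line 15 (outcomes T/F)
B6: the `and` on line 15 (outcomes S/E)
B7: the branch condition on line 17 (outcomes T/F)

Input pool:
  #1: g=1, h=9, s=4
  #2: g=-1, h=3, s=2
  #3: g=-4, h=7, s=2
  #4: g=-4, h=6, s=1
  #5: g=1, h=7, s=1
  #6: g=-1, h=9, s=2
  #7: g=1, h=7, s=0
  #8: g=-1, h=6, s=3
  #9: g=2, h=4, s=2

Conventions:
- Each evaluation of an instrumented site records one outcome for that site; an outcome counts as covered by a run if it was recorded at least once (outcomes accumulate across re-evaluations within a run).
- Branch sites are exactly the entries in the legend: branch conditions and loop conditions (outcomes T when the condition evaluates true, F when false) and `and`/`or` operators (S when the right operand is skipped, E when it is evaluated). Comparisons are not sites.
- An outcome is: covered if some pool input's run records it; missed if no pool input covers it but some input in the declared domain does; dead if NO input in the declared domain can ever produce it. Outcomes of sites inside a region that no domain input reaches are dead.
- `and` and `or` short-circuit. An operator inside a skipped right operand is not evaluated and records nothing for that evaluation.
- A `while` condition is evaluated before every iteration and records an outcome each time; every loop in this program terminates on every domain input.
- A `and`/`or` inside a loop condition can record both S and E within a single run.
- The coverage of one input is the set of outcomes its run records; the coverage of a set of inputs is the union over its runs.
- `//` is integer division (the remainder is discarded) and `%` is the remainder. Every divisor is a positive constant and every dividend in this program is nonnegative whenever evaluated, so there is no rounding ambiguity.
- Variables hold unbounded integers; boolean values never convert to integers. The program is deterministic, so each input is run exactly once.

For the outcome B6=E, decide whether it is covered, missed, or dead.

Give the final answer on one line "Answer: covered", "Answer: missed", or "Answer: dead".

B6=E is recorded by pool input(s) 2, 9 -> covered

Answer: covered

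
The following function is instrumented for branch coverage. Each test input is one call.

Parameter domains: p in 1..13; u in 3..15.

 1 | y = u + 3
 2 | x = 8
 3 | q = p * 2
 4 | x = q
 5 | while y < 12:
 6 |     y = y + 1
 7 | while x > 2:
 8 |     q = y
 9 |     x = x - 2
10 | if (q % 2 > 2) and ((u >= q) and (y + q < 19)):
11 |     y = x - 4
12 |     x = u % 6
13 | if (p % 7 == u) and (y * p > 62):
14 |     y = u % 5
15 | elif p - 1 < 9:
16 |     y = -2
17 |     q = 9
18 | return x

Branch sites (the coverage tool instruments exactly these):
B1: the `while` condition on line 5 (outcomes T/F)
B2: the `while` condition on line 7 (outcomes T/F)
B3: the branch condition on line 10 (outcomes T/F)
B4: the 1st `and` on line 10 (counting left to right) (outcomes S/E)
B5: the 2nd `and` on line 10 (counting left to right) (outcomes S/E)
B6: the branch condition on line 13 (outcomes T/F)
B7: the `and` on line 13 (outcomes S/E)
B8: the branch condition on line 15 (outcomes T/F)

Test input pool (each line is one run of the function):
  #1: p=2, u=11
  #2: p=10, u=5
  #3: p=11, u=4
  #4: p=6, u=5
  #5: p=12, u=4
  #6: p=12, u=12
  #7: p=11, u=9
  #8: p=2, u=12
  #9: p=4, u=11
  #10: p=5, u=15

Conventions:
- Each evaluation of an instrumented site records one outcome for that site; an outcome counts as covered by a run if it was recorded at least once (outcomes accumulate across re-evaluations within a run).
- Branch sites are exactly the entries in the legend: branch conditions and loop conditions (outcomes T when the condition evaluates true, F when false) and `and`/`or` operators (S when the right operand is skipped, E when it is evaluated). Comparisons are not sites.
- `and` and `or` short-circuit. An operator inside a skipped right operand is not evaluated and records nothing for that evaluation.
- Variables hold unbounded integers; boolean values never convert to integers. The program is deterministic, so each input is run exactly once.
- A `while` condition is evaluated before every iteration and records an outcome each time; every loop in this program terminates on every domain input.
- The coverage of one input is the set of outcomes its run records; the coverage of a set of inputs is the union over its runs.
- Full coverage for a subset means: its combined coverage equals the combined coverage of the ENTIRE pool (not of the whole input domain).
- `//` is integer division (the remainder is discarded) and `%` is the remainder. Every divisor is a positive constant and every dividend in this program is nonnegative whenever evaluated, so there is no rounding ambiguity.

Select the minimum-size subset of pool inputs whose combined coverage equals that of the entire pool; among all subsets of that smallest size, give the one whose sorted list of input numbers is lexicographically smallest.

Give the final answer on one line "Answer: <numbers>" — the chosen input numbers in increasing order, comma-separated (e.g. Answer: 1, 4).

input #1, p=2, u=11: events B1->F, B2->T, B2->F, B4->S, B3->F, B7->S, B6->F, B8->T; outcomes B1=F, B2=T, B2=F, B3=F, B4=S, B6=F, B7=S, B8=T
input #2, p=10, u=5: events B1->T, B1->T, B1->T, B1->T, B1->F, B2->T, B2->T, B2->T, B2->T, B2->T, B2->T, B2->T, B2->T, B2->T, ...; outcomes B1=T, B1=F, B2=T, B2=F, B3=F, B4=S, B6=F, B7=S, B8=F
input #3, p=11, u=4: events B1->T, B1->T, B1->T, B1->T, B1->T, B1->F, B2->T, B2->T, B2->T, B2->T, B2->T, B2->T, B2->T, B2->T, ...; outcomes B1=T, B1=F, B2=T, B2=F, B3=F, B4=S, B6=T, B7=E
input #4, p=6, u=5: events B1->T, B1->T, B1->T, B1->T, B1->F, B2->T, B2->T, B2->T, B2->T, B2->T, B2->F, B4->S, B3->F, B7->S, ...; outcomes B1=T, B1=F, B2=T, B2=F, B3=F, B4=S, B6=F, B7=S, B8=T
input #5, p=12, u=4: events B1->T, B1->T, B1->T, B1->T, B1->T, B1->F, B2->T, B2->T, B2->T, B2->T, B2->T, B2->T, B2->T, B2->T, ...; outcomes B1=T, B1=F, B2=T, B2=F, B3=F, B4=S, B6=F, B7=S, B8=F
input #6, p=12, u=12: events B1->F, B2->T, B2->T, B2->T, B2->T, B2->T, B2->T, B2->T, B2->T, B2->T, B2->T, B2->T, B2->F, B4->S, ...; outcomes B1=F, B2=T, B2=F, B3=F, B4=S, B6=F, B7=S, B8=F
input #7, p=11, u=9: events B1->F, B2->T, B2->T, B2->T, B2->T, B2->T, B2->T, B2->T, B2->T, B2->T, B2->T, B2->F, B4->S, B3->F, ...; outcomes B1=F, B2=T, B2=F, B3=F, B4=S, B6=F, B7=S, B8=F
input #8, p=2, u=12: events B1->F, B2->T, B2->F, B4->S, B3->F, B7->S, B6->F, B8->T; outcomes B1=F, B2=T, B2=F, B3=F, B4=S, B6=F, B7=S, B8=T
input #9, p=4, u=11: events B1->F, B2->T, B2->T, B2->T, B2->F, B4->S, B3->F, B7->S, B6->F, B8->T; outcomes B1=F, B2=T, B2=F, B3=F, B4=S, B6=F, B7=S, B8=T
input #10, p=5, u=15: events B1->F, B2->T, B2->T, B2->T, B2->T, B2->F, B4->S, B3->F, B7->S, B6->F, B8->T; outcomes B1=F, B2=T, B2=F, B3=F, B4=S, B6=F, B7=S, B8=T
together the pool reaches 12 outcomes: B1=T, B1=F, B2=T, B2=F, B3=F, B4=S, B6=T, B6=F, B7=S, B7=E, B8=T, B8=F
no size-1 subset reaches all 12 outcomes (best union: 9/12)
no size-2 subset reaches all 12 outcomes (best union: 11/12)
inputs {1, 2, 3} (size 3) cover everything; no size-3 subset with a lexicographically smaller index list covers all 12

Answer: 1, 2, 3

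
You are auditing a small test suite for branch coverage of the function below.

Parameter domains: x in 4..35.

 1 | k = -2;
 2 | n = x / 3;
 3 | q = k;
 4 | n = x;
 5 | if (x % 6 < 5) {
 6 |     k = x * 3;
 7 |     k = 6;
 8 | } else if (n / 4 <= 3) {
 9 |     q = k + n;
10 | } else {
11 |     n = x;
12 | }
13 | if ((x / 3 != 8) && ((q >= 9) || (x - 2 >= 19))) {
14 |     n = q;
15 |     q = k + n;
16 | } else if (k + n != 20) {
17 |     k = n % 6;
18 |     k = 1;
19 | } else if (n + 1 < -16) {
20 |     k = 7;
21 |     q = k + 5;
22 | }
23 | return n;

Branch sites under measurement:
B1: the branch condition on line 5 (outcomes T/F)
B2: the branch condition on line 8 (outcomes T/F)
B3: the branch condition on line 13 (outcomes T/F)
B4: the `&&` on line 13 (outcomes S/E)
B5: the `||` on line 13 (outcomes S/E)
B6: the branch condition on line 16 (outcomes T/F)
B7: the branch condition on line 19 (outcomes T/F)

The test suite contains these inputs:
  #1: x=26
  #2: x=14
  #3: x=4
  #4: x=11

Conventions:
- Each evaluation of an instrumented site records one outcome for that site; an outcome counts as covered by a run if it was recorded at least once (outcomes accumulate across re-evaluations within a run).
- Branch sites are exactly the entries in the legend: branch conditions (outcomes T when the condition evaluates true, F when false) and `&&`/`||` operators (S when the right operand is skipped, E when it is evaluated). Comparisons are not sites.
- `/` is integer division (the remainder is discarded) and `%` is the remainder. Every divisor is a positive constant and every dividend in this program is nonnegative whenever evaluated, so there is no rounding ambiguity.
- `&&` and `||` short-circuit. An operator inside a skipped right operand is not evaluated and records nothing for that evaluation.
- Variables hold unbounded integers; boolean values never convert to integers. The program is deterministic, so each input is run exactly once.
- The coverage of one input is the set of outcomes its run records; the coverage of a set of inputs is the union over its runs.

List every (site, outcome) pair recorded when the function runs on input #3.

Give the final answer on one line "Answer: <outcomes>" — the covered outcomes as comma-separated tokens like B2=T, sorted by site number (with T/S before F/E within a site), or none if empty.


Tracing the run of input #3 (x=4):
  B1->T, B4->E, B5->E, B3->F, B6->T
distinct outcomes covered: B1=T, B3=F, B4=E, B5=E, B6=T
Answer: B1=T, B3=F, B4=E, B5=E, B6=T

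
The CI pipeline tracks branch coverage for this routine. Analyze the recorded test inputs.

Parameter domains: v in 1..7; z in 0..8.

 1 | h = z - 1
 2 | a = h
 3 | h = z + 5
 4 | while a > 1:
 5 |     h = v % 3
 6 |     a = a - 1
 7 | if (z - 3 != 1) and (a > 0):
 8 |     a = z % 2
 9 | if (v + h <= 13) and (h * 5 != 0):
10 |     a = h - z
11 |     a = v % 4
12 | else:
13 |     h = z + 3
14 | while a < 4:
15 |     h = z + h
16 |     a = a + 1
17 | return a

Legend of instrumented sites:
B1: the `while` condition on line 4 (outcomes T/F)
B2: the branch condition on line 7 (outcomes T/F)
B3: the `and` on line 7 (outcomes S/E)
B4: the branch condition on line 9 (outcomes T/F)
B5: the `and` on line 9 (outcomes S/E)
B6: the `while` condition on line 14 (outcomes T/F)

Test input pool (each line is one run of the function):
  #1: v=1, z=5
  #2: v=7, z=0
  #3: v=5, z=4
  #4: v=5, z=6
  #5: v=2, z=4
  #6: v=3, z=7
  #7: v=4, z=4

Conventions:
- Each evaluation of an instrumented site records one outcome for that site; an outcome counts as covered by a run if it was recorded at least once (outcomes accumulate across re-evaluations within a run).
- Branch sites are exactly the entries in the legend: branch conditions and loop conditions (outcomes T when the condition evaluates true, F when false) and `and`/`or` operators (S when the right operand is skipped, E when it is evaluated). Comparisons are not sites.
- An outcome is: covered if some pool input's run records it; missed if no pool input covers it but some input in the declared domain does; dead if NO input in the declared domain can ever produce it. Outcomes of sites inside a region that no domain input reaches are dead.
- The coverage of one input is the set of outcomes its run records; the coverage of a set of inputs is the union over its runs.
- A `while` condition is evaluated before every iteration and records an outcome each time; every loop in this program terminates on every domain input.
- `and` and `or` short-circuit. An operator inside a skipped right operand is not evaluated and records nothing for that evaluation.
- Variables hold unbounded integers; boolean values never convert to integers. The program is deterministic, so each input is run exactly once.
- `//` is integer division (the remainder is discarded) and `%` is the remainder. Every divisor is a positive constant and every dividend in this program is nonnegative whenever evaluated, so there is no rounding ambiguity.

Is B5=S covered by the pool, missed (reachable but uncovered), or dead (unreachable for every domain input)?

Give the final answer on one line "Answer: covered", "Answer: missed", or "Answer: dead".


no pool input records B5=S
but domain input (v=7, z=2) does record it -> reachable, so missed
Answer: missed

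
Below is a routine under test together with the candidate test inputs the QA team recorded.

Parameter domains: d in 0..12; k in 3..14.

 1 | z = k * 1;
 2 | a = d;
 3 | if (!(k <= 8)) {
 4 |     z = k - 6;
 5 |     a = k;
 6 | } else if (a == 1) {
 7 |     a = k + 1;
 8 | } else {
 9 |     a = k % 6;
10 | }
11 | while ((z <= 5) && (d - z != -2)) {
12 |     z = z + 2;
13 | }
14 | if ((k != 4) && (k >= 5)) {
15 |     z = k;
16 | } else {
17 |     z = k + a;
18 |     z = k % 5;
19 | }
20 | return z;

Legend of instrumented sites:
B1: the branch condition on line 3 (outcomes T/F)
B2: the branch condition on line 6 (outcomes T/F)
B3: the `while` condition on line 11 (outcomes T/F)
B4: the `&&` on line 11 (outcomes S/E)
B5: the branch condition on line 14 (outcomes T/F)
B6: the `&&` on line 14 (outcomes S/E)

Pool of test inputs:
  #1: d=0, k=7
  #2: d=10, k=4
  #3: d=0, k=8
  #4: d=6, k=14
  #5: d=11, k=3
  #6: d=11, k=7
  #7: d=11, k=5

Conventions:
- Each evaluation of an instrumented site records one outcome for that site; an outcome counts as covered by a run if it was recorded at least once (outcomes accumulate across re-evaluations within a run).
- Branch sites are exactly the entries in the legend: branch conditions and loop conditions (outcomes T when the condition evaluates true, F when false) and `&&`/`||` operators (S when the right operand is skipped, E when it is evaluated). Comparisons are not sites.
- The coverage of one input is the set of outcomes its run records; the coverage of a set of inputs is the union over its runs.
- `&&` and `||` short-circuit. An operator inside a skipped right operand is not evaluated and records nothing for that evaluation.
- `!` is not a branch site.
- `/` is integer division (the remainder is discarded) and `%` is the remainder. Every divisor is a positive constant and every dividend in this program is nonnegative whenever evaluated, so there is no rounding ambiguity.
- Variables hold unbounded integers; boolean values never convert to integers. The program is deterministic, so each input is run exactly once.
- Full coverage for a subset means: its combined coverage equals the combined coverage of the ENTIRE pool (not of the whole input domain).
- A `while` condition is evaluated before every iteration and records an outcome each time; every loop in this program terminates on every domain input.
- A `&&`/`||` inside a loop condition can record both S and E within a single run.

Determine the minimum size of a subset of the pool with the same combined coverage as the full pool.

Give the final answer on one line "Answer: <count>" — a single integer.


input #1, d=0, k=7: events B1->F, B2->F, B4->S, B3->F, B6->E, B5->T; outcomes B1=F, B2=F, B3=F, B4=S, B5=T, B6=E
input #2, d=10, k=4: events B1->F, B2->F, B4->E, B3->T, B4->S, B3->F, B6->S, B5->F; outcomes B1=F, B2=F, B3=T, B3=F, B4=S, B4=E, B5=F, B6=S
input #3, d=0, k=8: events B1->F, B2->F, B4->S, B3->F, B6->E, B5->T; outcomes B1=F, B2=F, B3=F, B4=S, B5=T, B6=E
input #4, d=6, k=14: events B1->T, B4->S, B3->F, B6->E, B5->T; outcomes B1=T, B3=F, B4=S, B5=T, B6=E
input #5, d=11, k=3: events B1->F, B2->F, B4->E, B3->T, B4->E, B3->T, B4->S, B3->F, B6->E, B5->F; outcomes B1=F, B2=F, B3=T, B3=F, B4=S, B4=E, B5=F, B6=E
input #6, d=11, k=7: events B1->F, B2->F, B4->S, B3->F, B6->E, B5->T; outcomes B1=F, B2=F, B3=F, B4=S, B5=T, B6=E
input #7, d=11, k=5: events B1->F, B2->F, B4->E, B3->T, B4->S, B3->F, B6->E, B5->T; outcomes B1=F, B2=F, B3=T, B3=F, B4=S, B4=E, B5=T, B6=E
the full pool covers 11 outcomes: B1=T, B1=F, B2=F, B3=T, B3=F, B4=S, B4=E, B5=T, B5=F, B6=S, B6=E
every size-1 subset falls short of the 11 outcomes (best: 8/11)
size 2: inputs {2, 4} cover all 11 outcomes, and no lexicographically smaller subset of this size does
Answer: 2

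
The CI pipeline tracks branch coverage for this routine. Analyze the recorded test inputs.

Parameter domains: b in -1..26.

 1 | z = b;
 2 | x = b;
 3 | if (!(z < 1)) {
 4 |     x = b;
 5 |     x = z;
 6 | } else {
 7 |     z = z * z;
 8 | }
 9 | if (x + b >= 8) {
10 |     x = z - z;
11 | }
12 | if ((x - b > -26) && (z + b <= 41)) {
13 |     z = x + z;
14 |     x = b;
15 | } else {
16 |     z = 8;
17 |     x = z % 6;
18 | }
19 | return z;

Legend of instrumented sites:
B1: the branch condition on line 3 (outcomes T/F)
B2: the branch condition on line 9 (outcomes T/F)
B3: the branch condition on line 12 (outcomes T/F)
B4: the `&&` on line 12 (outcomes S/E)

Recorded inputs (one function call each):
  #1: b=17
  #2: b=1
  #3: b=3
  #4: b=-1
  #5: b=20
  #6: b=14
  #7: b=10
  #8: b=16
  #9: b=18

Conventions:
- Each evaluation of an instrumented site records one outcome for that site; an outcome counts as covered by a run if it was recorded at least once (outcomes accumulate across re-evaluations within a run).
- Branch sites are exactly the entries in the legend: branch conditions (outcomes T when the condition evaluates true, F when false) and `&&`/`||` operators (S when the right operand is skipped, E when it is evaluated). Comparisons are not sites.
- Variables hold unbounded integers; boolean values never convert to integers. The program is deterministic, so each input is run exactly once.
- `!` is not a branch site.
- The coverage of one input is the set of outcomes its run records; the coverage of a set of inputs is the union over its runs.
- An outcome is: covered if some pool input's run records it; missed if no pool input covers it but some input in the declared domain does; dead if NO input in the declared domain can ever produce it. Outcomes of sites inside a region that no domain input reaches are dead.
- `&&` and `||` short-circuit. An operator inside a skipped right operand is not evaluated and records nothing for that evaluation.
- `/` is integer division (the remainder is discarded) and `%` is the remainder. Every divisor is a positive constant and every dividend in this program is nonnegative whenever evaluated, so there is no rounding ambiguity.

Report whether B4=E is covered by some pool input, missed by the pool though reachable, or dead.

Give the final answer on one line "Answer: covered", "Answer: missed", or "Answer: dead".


B4=E is recorded by pool input(s) 1, 2, 3, 4, 5, 6, 7, 8, 9 -> covered
Answer: covered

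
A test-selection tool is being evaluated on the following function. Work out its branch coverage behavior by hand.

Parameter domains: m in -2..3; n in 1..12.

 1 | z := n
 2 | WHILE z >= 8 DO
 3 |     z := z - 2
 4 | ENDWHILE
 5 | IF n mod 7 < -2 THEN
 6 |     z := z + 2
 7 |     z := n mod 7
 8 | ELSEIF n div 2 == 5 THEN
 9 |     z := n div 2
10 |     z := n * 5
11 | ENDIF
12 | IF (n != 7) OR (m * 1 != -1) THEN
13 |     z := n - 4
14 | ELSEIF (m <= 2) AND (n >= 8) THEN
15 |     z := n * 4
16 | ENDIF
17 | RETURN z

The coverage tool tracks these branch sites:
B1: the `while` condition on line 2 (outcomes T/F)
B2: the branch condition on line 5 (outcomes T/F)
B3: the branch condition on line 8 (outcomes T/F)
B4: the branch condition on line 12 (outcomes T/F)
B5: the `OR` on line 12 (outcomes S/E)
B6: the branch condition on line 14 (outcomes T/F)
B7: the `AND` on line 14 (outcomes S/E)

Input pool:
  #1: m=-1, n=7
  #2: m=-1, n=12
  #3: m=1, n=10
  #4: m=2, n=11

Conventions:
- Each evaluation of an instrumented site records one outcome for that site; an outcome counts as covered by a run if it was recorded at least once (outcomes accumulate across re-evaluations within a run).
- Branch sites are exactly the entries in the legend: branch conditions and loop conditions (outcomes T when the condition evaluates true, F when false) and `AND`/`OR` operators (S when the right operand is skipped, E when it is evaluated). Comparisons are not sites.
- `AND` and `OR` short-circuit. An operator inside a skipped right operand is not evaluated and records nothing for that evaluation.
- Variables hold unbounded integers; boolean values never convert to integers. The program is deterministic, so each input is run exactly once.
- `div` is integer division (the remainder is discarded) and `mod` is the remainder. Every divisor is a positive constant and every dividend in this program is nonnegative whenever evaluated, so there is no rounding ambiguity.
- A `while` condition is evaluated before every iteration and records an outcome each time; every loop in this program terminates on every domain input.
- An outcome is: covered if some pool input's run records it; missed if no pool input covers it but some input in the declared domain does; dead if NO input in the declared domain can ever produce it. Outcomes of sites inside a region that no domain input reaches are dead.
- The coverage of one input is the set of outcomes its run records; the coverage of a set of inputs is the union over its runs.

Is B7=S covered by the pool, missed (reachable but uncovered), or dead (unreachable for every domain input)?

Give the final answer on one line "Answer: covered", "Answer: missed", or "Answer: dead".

no pool input records B7=S
checking all 72 inputs in the declared domain: B7=S is never recorded -> dead

Answer: dead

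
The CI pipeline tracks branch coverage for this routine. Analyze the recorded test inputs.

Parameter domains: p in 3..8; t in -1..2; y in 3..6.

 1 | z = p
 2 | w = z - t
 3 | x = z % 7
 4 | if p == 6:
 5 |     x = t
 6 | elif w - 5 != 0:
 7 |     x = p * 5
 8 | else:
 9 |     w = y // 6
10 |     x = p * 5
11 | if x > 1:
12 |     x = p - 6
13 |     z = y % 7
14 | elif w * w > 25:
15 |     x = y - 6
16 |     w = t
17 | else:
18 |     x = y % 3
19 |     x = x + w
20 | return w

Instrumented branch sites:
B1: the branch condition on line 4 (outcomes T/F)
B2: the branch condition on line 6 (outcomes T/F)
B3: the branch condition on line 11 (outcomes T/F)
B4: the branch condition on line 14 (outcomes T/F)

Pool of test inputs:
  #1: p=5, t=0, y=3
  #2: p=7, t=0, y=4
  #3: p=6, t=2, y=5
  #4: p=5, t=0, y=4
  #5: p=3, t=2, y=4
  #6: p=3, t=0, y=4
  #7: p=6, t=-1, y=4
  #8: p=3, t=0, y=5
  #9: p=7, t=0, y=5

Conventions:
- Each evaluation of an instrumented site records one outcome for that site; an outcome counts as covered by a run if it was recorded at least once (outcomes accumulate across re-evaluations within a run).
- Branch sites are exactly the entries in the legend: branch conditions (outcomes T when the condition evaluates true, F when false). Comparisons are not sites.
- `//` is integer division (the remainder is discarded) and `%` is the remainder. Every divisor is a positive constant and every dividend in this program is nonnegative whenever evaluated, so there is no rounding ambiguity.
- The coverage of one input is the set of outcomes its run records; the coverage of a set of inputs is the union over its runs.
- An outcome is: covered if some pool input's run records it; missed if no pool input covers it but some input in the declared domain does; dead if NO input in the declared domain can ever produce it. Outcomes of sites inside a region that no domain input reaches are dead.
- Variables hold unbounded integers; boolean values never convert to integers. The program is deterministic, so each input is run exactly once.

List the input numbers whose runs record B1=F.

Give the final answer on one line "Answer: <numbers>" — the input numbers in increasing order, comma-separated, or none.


input #1 (p=5, t=0, y=3): records B1=F
input #2 (p=7, t=0, y=4): records B1=F
input #3 (p=6, t=2, y=5): does not record B1=F
input #4 (p=5, t=0, y=4): records B1=F
input #5 (p=3, t=2, y=4): records B1=F
input #6 (p=3, t=0, y=4): records B1=F
input #7 (p=6, t=-1, y=4): does not record B1=F
input #8 (p=3, t=0, y=5): records B1=F
input #9 (p=7, t=0, y=5): records B1=F
Answer: 1, 2, 4, 5, 6, 8, 9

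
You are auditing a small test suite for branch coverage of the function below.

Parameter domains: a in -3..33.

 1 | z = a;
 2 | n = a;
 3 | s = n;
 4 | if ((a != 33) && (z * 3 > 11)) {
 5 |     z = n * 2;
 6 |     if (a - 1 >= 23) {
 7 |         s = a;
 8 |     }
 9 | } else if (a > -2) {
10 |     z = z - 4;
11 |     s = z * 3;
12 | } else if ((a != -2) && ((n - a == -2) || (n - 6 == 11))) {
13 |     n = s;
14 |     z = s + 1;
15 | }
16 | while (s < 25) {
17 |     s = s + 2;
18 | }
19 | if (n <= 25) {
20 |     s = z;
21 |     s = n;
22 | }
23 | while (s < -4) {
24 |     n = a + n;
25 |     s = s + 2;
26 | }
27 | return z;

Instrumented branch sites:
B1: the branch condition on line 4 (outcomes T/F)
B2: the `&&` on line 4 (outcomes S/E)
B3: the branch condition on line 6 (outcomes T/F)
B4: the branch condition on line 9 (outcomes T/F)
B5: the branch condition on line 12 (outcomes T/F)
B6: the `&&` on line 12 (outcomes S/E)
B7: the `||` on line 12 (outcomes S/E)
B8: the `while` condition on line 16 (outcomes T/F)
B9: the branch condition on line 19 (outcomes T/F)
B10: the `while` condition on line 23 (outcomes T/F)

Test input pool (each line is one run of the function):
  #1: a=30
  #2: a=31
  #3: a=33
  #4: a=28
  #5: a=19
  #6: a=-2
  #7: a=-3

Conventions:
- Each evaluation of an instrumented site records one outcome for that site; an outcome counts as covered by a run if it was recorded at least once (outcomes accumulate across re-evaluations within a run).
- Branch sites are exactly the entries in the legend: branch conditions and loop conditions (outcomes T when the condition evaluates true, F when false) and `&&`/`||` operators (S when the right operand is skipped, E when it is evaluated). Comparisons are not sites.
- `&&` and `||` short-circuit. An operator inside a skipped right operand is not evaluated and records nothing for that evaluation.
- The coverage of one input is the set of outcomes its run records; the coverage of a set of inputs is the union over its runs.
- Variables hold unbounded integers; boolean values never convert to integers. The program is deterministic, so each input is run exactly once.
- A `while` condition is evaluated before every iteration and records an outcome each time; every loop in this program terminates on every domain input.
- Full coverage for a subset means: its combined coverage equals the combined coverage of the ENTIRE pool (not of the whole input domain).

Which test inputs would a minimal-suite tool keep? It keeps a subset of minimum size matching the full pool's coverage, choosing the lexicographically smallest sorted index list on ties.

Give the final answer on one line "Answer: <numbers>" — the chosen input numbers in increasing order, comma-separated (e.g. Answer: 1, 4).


input #1 (a=30): covers B1=T, B2=E, B3=T, B8=F, B9=F, B10=F
input #2 (a=31): covers B1=T, B2=E, B3=T, B8=F, B9=F, B10=F
input #3 (a=33): covers B1=F, B2=S, B4=T, B8=F, B9=F, B10=F
input #4 (a=28): covers B1=T, B2=E, B3=T, B8=F, B9=F, B10=F
input #5 (a=19): covers B1=T, B2=E, B3=F, B8=T, B8=F, B9=T, B10=F
input #6 (a=-2): covers B1=F, B2=E, B4=F, B5=F, B6=S, B8=T, B8=F, B9=T, B10=F
input #7 (a=-3): covers B1=F, B2=E, B4=F, B5=F, B6=E, B7=E, B8=T, B8=F, B9=T, B10=F
pool-wide coverage (17 outcomes): B1=T, B1=F, B2=S, B2=E, B3=T, B3=F, B4=T, B4=F, B5=F, B6=S, B6=E, B7=E, B8=T, B8=F, B9=T, B9=F, B10=F
every size-1 subset falls short of the 17 outcomes (best: 10/17)
every size-2 subset falls short of the 17 outcomes (best: 13/17)
every size-3 subset falls short of the 17 outcomes (best: 15/17)
every size-4 subset falls short of the 17 outcomes (best: 16/17)
inputs {1, 3, 5, 6, 7} (size 5) cover everything; no size-5 subset with a lexicographically smaller index list covers all 17
Answer: 1, 3, 5, 6, 7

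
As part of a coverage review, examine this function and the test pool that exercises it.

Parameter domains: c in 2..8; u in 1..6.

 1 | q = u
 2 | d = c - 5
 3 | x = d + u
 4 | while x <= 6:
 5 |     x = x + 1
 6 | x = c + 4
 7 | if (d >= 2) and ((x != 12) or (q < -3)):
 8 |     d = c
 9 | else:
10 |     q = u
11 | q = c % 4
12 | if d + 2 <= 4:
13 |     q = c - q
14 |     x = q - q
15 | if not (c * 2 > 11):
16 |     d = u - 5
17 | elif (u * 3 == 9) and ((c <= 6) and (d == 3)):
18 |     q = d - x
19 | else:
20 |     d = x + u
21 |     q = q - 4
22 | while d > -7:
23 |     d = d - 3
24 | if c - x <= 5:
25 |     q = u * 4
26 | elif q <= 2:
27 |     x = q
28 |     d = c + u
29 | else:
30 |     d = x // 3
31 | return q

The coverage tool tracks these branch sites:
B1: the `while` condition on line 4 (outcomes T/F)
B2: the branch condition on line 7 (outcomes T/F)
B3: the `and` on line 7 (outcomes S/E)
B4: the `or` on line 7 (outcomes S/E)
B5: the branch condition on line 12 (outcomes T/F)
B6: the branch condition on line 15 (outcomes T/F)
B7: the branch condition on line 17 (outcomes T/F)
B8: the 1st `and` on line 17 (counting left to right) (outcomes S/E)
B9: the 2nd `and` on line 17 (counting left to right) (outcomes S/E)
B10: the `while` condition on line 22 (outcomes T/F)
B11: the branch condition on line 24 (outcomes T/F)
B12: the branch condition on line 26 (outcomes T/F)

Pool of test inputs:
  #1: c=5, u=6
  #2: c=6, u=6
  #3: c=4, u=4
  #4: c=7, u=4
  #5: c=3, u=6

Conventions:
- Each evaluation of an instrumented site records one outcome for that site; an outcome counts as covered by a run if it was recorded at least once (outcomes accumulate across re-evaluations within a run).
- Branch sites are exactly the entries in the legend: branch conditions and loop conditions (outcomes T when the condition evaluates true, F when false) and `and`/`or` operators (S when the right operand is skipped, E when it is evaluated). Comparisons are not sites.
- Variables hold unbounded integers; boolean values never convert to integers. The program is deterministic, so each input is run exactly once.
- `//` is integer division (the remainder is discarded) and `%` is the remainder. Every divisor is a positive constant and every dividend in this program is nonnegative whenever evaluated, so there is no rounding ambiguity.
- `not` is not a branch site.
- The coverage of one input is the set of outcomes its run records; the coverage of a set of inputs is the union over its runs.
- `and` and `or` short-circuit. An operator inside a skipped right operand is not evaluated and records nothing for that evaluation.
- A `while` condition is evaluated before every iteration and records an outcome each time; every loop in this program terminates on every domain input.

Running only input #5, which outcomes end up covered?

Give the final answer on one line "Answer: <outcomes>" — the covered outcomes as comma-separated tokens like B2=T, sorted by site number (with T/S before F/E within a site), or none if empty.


Tracing the run of input #5 (c=3, u=6):
  B1->T, B1->T, B1->T, B1->F, B3->S, B2->F, B5->T, B6->T, B10->T, B10->T
  B10->T, B10->F, B11->T
collecting distinct outcomes: B1=T, B1=F, B2=F, B3=S, B5=T, B6=T, B10=T, B10=F, B11=T
Answer: B1=T, B1=F, B2=F, B3=S, B5=T, B6=T, B10=T, B10=F, B11=T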